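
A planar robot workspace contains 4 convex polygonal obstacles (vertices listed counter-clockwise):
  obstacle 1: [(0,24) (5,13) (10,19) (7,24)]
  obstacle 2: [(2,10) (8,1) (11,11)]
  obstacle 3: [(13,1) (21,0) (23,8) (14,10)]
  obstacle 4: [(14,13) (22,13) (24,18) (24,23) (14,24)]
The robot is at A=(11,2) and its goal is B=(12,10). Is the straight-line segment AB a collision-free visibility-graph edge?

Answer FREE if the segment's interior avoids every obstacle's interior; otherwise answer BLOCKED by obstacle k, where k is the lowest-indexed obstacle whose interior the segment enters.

Obstacle 1 [(0,24) (5,13) (10,19) (7,24)]:
  edge (0,24)–(5,13): clear
  edge (5,13)–(10,19): clear
  edge (10,19)–(7,24): clear
  edge (7,24)–(0,24): clear
  midpoint (23/2,6) outside
  → clear
Obstacle 2 [(2,10) (8,1) (11,11)]:
  edge (2,10)–(8,1): clear
  edge (8,1)–(11,11): clear
  edge (11,11)–(2,10): clear
  midpoint (23/2,6) outside
  → clear
Obstacle 3 [(13,1) (21,0) (23,8) (14,10)]:
  edge (13,1)–(21,0): clear
  edge (21,0)–(23,8): clear
  edge (23,8)–(14,10): clear
  edge (14,10)–(13,1): clear
  midpoint (23/2,6) outside
  → clear
Obstacle 4 [(14,13) (22,13) (24,18) (24,23) (14,24)]:
  edge (14,13)–(22,13): clear
  edge (22,13)–(24,18): clear
  edge (24,18)–(24,23): clear
  edge (24,23)–(14,24): clear
  edge (14,24)–(14,13): clear
  midpoint (23/2,6) outside
  → clear

FREE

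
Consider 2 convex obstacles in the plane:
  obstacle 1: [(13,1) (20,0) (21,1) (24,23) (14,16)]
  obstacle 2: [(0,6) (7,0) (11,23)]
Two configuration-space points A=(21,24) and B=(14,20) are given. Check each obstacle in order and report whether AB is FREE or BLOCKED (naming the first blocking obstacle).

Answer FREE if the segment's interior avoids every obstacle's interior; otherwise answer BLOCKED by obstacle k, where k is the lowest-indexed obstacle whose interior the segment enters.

FREE

Obstacle 1 [(13,1) (20,0) (21,1) (24,23) (14,16)]:
  edge (13,1)–(20,0): clear
  edge (20,0)–(21,1): clear
  edge (21,1)–(24,23): clear
  edge (24,23)–(14,16): clear
  edge (14,16)–(13,1): clear
  midpoint (35/2,22) outside
  → clear
Obstacle 2 [(0,6) (7,0) (11,23)]:
  edge (0,6)–(7,0): clear
  edge (7,0)–(11,23): clear
  edge (11,23)–(0,6): clear
  midpoint (35/2,22) outside
  → clear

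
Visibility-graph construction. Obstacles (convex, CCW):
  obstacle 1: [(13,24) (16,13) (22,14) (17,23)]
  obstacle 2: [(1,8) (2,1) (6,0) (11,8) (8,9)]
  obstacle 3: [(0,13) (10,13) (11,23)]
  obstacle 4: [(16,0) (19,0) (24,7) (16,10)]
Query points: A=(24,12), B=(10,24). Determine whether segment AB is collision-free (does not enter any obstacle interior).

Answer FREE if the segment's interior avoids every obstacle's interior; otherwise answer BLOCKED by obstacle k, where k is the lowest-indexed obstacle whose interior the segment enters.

BLOCKED by obstacle 1

Obstacle 1 [(13,24) (16,13) (22,14) (17,23)]:
  edge (13,24)–(16,13): crosses AB
  edge (16,13)–(22,14): crosses AB
  edge (22,14)–(17,23): clear
  edge (17,23)–(13,24): clear
  → BLOCKED
Obstacle 2 [(1,8) (2,1) (6,0) (11,8) (8,9)]:
  edge (1,8)–(2,1): clear
  edge (2,1)–(6,0): clear
  edge (6,0)–(11,8): clear
  edge (11,8)–(8,9): clear
  edge (8,9)–(1,8): clear
  midpoint (17,18) outside
  → clear
Obstacle 3 [(0,13) (10,13) (11,23)]:
  edge (0,13)–(10,13): clear
  edge (10,13)–(11,23): clear
  edge (11,23)–(0,13): clear
  midpoint (17,18) outside
  → clear
Obstacle 4 [(16,0) (19,0) (24,7) (16,10)]:
  edge (16,0)–(19,0): clear
  edge (19,0)–(24,7): clear
  edge (24,7)–(16,10): clear
  edge (16,10)–(16,0): clear
  midpoint (17,18) outside
  → clear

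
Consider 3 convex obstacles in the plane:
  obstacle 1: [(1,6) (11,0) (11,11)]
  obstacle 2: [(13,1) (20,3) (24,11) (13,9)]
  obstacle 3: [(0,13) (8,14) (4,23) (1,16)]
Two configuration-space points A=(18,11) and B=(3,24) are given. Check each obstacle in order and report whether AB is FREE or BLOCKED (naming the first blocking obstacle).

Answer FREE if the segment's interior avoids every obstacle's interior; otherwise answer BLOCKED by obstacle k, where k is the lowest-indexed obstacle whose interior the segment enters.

Obstacle 1 [(1,6) (11,0) (11,11)]:
  edge (1,6)–(11,0): clear
  edge (11,0)–(11,11): clear
  edge (11,11)–(1,6): clear
  midpoint (21/2,35/2) outside
  → clear
Obstacle 2 [(13,1) (20,3) (24,11) (13,9)]:
  edge (13,1)–(20,3): clear
  edge (20,3)–(24,11): clear
  edge (24,11)–(13,9): clear
  edge (13,9)–(13,1): clear
  midpoint (21/2,35/2) outside
  → clear
Obstacle 3 [(0,13) (8,14) (4,23) (1,16)]:
  edge (0,13)–(8,14): clear
  edge (8,14)–(4,23): clear
  edge (4,23)–(1,16): clear
  edge (1,16)–(0,13): clear
  midpoint (21/2,35/2) outside
  → clear

FREE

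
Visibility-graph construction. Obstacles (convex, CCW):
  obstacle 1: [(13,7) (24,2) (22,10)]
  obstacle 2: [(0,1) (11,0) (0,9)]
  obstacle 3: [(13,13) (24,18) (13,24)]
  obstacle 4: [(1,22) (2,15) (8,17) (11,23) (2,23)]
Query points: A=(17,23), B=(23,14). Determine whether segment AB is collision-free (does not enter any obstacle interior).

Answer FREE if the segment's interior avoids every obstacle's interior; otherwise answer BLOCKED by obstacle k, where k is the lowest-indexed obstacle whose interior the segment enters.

Obstacle 1 [(13,7) (24,2) (22,10)]:
  edge (13,7)–(24,2): clear
  edge (24,2)–(22,10): clear
  edge (22,10)–(13,7): clear
  midpoint (20,37/2) outside
  → clear
Obstacle 2 [(0,1) (11,0) (0,9)]:
  edge (0,1)–(11,0): clear
  edge (11,0)–(0,9): clear
  edge (0,9)–(0,1): clear
  midpoint (20,37/2) outside
  → clear
Obstacle 3 [(13,13) (24,18) (13,24)]:
  edge (13,13)–(24,18): crosses AB
  edge (24,18)–(13,24): crosses AB
  edge (13,24)–(13,13): clear
  → BLOCKED
Obstacle 4 [(1,22) (2,15) (8,17) (11,23) (2,23)]:
  edge (1,22)–(2,15): clear
  edge (2,15)–(8,17): clear
  edge (8,17)–(11,23): clear
  edge (11,23)–(2,23): clear
  edge (2,23)–(1,22): clear
  midpoint (20,37/2) outside
  → clear

BLOCKED by obstacle 3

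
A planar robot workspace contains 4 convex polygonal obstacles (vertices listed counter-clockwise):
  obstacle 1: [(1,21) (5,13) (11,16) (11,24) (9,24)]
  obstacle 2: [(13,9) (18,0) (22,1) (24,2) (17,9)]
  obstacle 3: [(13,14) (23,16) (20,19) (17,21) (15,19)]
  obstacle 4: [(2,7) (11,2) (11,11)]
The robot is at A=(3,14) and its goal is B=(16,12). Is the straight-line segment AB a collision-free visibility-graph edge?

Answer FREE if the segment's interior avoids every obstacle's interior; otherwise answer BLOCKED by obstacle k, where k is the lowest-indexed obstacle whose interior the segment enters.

Obstacle 1 [(1,21) (5,13) (11,16) (11,24) (9,24)]:
  edge (1,21)–(5,13): crosses AB
  edge (5,13)–(11,16): crosses AB
  edge (11,16)–(11,24): clear
  edge (11,24)–(9,24): clear
  edge (9,24)–(1,21): clear
  → BLOCKED
Obstacle 2 [(13,9) (18,0) (22,1) (24,2) (17,9)]:
  edge (13,9)–(18,0): clear
  edge (18,0)–(22,1): clear
  edge (22,1)–(24,2): clear
  edge (24,2)–(17,9): clear
  edge (17,9)–(13,9): clear
  midpoint (19/2,13) outside
  → clear
Obstacle 3 [(13,14) (23,16) (20,19) (17,21) (15,19)]:
  edge (13,14)–(23,16): clear
  edge (23,16)–(20,19): clear
  edge (20,19)–(17,21): clear
  edge (17,21)–(15,19): clear
  edge (15,19)–(13,14): clear
  midpoint (19/2,13) outside
  → clear
Obstacle 4 [(2,7) (11,2) (11,11)]:
  edge (2,7)–(11,2): clear
  edge (11,2)–(11,11): clear
  edge (11,11)–(2,7): clear
  midpoint (19/2,13) outside
  → clear

BLOCKED by obstacle 1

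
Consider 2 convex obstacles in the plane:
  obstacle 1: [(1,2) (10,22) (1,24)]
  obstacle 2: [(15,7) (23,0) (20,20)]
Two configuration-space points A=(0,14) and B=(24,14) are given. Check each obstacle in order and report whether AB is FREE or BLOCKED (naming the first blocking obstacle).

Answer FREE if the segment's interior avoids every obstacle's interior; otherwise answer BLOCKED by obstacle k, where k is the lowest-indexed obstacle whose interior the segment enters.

Obstacle 1 [(1,2) (10,22) (1,24)]:
  edge (1,2)–(10,22): crosses AB
  edge (10,22)–(1,24): clear
  edge (1,24)–(1,2): crosses AB
  → BLOCKED
Obstacle 2 [(15,7) (23,0) (20,20)]:
  edge (15,7)–(23,0): clear
  edge (23,0)–(20,20): crosses AB
  edge (20,20)–(15,7): crosses AB
  → BLOCKED

BLOCKED by obstacle 1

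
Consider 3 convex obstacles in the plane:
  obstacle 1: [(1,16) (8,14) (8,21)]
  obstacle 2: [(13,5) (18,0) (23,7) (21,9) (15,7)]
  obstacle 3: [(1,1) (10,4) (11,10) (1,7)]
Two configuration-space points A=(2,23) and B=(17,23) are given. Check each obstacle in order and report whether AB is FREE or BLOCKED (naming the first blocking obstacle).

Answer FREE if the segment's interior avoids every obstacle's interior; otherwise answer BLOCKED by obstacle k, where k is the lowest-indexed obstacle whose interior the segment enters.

Obstacle 1 [(1,16) (8,14) (8,21)]:
  edge (1,16)–(8,14): clear
  edge (8,14)–(8,21): clear
  edge (8,21)–(1,16): clear
  midpoint (19/2,23) outside
  → clear
Obstacle 2 [(13,5) (18,0) (23,7) (21,9) (15,7)]:
  edge (13,5)–(18,0): clear
  edge (18,0)–(23,7): clear
  edge (23,7)–(21,9): clear
  edge (21,9)–(15,7): clear
  edge (15,7)–(13,5): clear
  midpoint (19/2,23) outside
  → clear
Obstacle 3 [(1,1) (10,4) (11,10) (1,7)]:
  edge (1,1)–(10,4): clear
  edge (10,4)–(11,10): clear
  edge (11,10)–(1,7): clear
  edge (1,7)–(1,1): clear
  midpoint (19/2,23) outside
  → clear

FREE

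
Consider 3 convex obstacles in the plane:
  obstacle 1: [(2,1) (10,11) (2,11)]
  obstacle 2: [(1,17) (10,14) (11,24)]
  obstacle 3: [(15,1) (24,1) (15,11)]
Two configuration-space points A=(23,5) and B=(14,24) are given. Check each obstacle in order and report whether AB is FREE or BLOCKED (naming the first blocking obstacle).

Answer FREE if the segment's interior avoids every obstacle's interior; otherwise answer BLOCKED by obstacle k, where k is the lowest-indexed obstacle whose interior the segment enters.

Obstacle 1 [(2,1) (10,11) (2,11)]:
  edge (2,1)–(10,11): clear
  edge (10,11)–(2,11): clear
  edge (2,11)–(2,1): clear
  midpoint (37/2,29/2) outside
  → clear
Obstacle 2 [(1,17) (10,14) (11,24)]:
  edge (1,17)–(10,14): clear
  edge (10,14)–(11,24): clear
  edge (11,24)–(1,17): clear
  midpoint (37/2,29/2) outside
  → clear
Obstacle 3 [(15,1) (24,1) (15,11)]:
  edge (15,1)–(24,1): clear
  edge (24,1)–(15,11): clear
  edge (15,11)–(15,1): clear
  midpoint (37/2,29/2) outside
  → clear

FREE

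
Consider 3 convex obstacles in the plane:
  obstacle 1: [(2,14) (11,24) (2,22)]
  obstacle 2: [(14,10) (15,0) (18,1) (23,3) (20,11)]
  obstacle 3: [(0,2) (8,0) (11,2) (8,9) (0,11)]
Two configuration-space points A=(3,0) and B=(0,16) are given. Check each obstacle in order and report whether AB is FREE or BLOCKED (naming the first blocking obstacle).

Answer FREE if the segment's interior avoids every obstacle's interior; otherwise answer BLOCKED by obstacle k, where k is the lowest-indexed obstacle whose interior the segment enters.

Obstacle 1 [(2,14) (11,24) (2,22)]:
  edge (2,14)–(11,24): clear
  edge (11,24)–(2,22): clear
  edge (2,22)–(2,14): clear
  midpoint (3/2,8) outside
  → clear
Obstacle 2 [(14,10) (15,0) (18,1) (23,3) (20,11)]:
  edge (14,10)–(15,0): clear
  edge (15,0)–(18,1): clear
  edge (18,1)–(23,3): clear
  edge (23,3)–(20,11): clear
  edge (20,11)–(14,10): clear
  midpoint (3/2,8) outside
  → clear
Obstacle 3 [(0,2) (8,0) (11,2) (8,9) (0,11)]:
  edge (0,2)–(8,0): crosses AB
  edge (8,0)–(11,2): clear
  edge (11,2)–(8,9): clear
  edge (8,9)–(0,11): crosses AB
  edge (0,11)–(0,2): clear
  → BLOCKED

BLOCKED by obstacle 3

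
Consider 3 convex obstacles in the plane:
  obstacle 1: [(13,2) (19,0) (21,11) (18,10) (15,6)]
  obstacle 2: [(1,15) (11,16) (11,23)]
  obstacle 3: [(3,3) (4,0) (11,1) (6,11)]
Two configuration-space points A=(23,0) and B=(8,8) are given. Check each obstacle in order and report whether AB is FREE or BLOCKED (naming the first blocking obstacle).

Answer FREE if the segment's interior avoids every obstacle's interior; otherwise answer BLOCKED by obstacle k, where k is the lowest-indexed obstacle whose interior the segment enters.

BLOCKED by obstacle 1

Obstacle 1 [(13,2) (19,0) (21,11) (18,10) (15,6)]:
  edge (13,2)–(19,0): clear
  edge (19,0)–(21,11): crosses AB
  edge (21,11)–(18,10): clear
  edge (18,10)–(15,6): clear
  edge (15,6)–(13,2): crosses AB
  → BLOCKED
Obstacle 2 [(1,15) (11,16) (11,23)]:
  edge (1,15)–(11,16): clear
  edge (11,16)–(11,23): clear
  edge (11,23)–(1,15): clear
  midpoint (31/2,4) outside
  → clear
Obstacle 3 [(3,3) (4,0) (11,1) (6,11)]:
  edge (3,3)–(4,0): clear
  edge (4,0)–(11,1): clear
  edge (11,1)–(6,11): clear
  edge (6,11)–(3,3): clear
  midpoint (31/2,4) outside
  → clear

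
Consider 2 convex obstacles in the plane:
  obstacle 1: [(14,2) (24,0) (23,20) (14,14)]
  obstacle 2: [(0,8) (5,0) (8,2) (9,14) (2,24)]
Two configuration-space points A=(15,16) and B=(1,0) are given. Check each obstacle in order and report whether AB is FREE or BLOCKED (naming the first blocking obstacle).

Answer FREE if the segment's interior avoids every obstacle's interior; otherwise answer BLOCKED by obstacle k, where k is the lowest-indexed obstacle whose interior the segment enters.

BLOCKED by obstacle 2

Obstacle 1 [(14,2) (24,0) (23,20) (14,14)]:
  edge (14,2)–(24,0): clear
  edge (24,0)–(23,20): clear
  edge (23,20)–(14,14): clear
  edge (14,14)–(14,2): clear
  midpoint (8,8) outside
  → clear
Obstacle 2 [(0,8) (5,0) (8,2) (9,14) (2,24)]:
  edge (0,8)–(5,0): crosses AB
  edge (5,0)–(8,2): clear
  edge (8,2)–(9,14): crosses AB
  edge (9,14)–(2,24): clear
  edge (2,24)–(0,8): clear
  → BLOCKED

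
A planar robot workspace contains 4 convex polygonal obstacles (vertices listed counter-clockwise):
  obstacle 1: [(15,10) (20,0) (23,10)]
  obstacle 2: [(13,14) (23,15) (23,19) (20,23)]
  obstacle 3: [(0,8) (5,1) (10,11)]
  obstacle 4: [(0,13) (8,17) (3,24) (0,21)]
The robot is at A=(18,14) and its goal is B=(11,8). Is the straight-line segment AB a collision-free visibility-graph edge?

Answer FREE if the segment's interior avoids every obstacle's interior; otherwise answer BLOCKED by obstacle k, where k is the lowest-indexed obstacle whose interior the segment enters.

FREE

Obstacle 1 [(15,10) (20,0) (23,10)]:
  edge (15,10)–(20,0): clear
  edge (20,0)–(23,10): clear
  edge (23,10)–(15,10): clear
  midpoint (29/2,11) outside
  → clear
Obstacle 2 [(13,14) (23,15) (23,19) (20,23)]:
  edge (13,14)–(23,15): clear
  edge (23,15)–(23,19): clear
  edge (23,19)–(20,23): clear
  edge (20,23)–(13,14): clear
  midpoint (29/2,11) outside
  → clear
Obstacle 3 [(0,8) (5,1) (10,11)]:
  edge (0,8)–(5,1): clear
  edge (5,1)–(10,11): clear
  edge (10,11)–(0,8): clear
  midpoint (29/2,11) outside
  → clear
Obstacle 4 [(0,13) (8,17) (3,24) (0,21)]:
  edge (0,13)–(8,17): clear
  edge (8,17)–(3,24): clear
  edge (3,24)–(0,21): clear
  edge (0,21)–(0,13): clear
  midpoint (29/2,11) outside
  → clear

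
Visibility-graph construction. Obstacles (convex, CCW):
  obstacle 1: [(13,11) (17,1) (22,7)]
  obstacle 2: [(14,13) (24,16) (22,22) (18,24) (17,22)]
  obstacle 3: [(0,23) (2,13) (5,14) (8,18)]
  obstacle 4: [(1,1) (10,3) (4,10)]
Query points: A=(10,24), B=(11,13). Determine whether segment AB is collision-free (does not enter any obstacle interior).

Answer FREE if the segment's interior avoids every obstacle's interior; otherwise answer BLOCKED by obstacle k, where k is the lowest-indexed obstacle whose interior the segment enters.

Obstacle 1 [(13,11) (17,1) (22,7)]:
  edge (13,11)–(17,1): clear
  edge (17,1)–(22,7): clear
  edge (22,7)–(13,11): clear
  midpoint (21/2,37/2) outside
  → clear
Obstacle 2 [(14,13) (24,16) (22,22) (18,24) (17,22)]:
  edge (14,13)–(24,16): clear
  edge (24,16)–(22,22): clear
  edge (22,22)–(18,24): clear
  edge (18,24)–(17,22): clear
  edge (17,22)–(14,13): clear
  midpoint (21/2,37/2) outside
  → clear
Obstacle 3 [(0,23) (2,13) (5,14) (8,18)]:
  edge (0,23)–(2,13): clear
  edge (2,13)–(5,14): clear
  edge (5,14)–(8,18): clear
  edge (8,18)–(0,23): clear
  midpoint (21/2,37/2) outside
  → clear
Obstacle 4 [(1,1) (10,3) (4,10)]:
  edge (1,1)–(10,3): clear
  edge (10,3)–(4,10): clear
  edge (4,10)–(1,1): clear
  midpoint (21/2,37/2) outside
  → clear

FREE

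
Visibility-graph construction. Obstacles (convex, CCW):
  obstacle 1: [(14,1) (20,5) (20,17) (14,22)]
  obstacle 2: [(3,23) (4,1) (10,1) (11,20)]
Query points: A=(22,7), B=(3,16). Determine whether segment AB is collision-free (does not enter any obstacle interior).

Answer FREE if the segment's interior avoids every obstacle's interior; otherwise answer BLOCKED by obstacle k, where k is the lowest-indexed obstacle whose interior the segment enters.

BLOCKED by obstacle 1

Obstacle 1 [(14,1) (20,5) (20,17) (14,22)]:
  edge (14,1)–(20,5): clear
  edge (20,5)–(20,17): crosses AB
  edge (20,17)–(14,22): clear
  edge (14,22)–(14,1): crosses AB
  → BLOCKED
Obstacle 2 [(3,23) (4,1) (10,1) (11,20)]:
  edge (3,23)–(4,1): crosses AB
  edge (4,1)–(10,1): clear
  edge (10,1)–(11,20): crosses AB
  edge (11,20)–(3,23): clear
  → BLOCKED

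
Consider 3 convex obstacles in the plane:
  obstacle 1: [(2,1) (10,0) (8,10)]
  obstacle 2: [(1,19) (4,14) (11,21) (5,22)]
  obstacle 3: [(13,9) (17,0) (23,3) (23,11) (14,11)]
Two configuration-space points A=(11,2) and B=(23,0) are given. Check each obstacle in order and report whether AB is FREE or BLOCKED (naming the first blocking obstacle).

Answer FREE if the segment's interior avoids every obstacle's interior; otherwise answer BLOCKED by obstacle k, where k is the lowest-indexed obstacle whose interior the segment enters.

BLOCKED by obstacle 3

Obstacle 1 [(2,1) (10,0) (8,10)]:
  edge (2,1)–(10,0): clear
  edge (10,0)–(8,10): clear
  edge (8,10)–(2,1): clear
  midpoint (17,1) outside
  → clear
Obstacle 2 [(1,19) (4,14) (11,21) (5,22)]:
  edge (1,19)–(4,14): clear
  edge (4,14)–(11,21): clear
  edge (11,21)–(5,22): clear
  edge (5,22)–(1,19): clear
  midpoint (17,1) outside
  → clear
Obstacle 3 [(13,9) (17,0) (23,3) (23,11) (14,11)]:
  edge (13,9)–(17,0): crosses AB
  edge (17,0)–(23,3): crosses AB
  edge (23,3)–(23,11): clear
  edge (23,11)–(14,11): clear
  edge (14,11)–(13,9): clear
  → BLOCKED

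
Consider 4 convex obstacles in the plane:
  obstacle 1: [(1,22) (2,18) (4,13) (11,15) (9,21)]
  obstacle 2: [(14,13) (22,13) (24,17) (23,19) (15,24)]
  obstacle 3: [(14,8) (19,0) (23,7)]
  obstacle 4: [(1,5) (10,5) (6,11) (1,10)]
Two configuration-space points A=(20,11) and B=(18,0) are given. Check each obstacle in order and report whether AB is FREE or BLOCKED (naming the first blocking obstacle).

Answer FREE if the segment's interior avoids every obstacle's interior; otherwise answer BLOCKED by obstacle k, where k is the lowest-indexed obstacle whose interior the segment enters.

Obstacle 1 [(1,22) (2,18) (4,13) (11,15) (9,21)]:
  edge (1,22)–(2,18): clear
  edge (2,18)–(4,13): clear
  edge (4,13)–(11,15): clear
  edge (11,15)–(9,21): clear
  edge (9,21)–(1,22): clear
  midpoint (19,11/2) outside
  → clear
Obstacle 2 [(14,13) (22,13) (24,17) (23,19) (15,24)]:
  edge (14,13)–(22,13): clear
  edge (22,13)–(24,17): clear
  edge (24,17)–(23,19): clear
  edge (23,19)–(15,24): clear
  edge (15,24)–(14,13): clear
  midpoint (19,11/2) outside
  → clear
Obstacle 3 [(14,8) (19,0) (23,7)]:
  edge (14,8)–(19,0): crosses AB
  edge (19,0)–(23,7): clear
  edge (23,7)–(14,8): crosses AB
  → BLOCKED
Obstacle 4 [(1,5) (10,5) (6,11) (1,10)]:
  edge (1,5)–(10,5): clear
  edge (10,5)–(6,11): clear
  edge (6,11)–(1,10): clear
  edge (1,10)–(1,5): clear
  midpoint (19,11/2) outside
  → clear

BLOCKED by obstacle 3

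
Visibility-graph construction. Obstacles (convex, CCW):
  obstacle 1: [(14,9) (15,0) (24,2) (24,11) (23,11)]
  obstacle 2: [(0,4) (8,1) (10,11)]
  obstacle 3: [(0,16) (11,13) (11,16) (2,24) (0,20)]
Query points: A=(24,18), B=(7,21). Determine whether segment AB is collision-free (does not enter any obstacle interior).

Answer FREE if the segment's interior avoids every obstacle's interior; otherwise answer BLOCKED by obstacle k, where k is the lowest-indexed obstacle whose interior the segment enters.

FREE

Obstacle 1 [(14,9) (15,0) (24,2) (24,11) (23,11)]:
  edge (14,9)–(15,0): clear
  edge (15,0)–(24,2): clear
  edge (24,2)–(24,11): clear
  edge (24,11)–(23,11): clear
  edge (23,11)–(14,9): clear
  midpoint (31/2,39/2) outside
  → clear
Obstacle 2 [(0,4) (8,1) (10,11)]:
  edge (0,4)–(8,1): clear
  edge (8,1)–(10,11): clear
  edge (10,11)–(0,4): clear
  midpoint (31/2,39/2) outside
  → clear
Obstacle 3 [(0,16) (11,13) (11,16) (2,24) (0,20)]:
  edge (0,16)–(11,13): clear
  edge (11,13)–(11,16): clear
  edge (11,16)–(2,24): clear
  edge (2,24)–(0,20): clear
  edge (0,20)–(0,16): clear
  midpoint (31/2,39/2) outside
  → clear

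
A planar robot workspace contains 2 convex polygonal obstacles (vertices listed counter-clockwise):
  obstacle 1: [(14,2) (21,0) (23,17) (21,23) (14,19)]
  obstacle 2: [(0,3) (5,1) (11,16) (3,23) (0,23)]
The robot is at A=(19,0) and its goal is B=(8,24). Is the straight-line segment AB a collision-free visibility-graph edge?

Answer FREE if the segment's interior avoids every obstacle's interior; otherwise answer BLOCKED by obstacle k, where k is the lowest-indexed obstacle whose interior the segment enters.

BLOCKED by obstacle 1

Obstacle 1 [(14,2) (21,0) (23,17) (21,23) (14,19)]:
  edge (14,2)–(21,0): crosses AB
  edge (21,0)–(23,17): clear
  edge (23,17)–(21,23): clear
  edge (21,23)–(14,19): clear
  edge (14,19)–(14,2): crosses AB
  → BLOCKED
Obstacle 2 [(0,3) (5,1) (11,16) (3,23) (0,23)]:
  edge (0,3)–(5,1): clear
  edge (5,1)–(11,16): clear
  edge (11,16)–(3,23): clear
  edge (3,23)–(0,23): clear
  edge (0,23)–(0,3): clear
  midpoint (27/2,12) outside
  → clear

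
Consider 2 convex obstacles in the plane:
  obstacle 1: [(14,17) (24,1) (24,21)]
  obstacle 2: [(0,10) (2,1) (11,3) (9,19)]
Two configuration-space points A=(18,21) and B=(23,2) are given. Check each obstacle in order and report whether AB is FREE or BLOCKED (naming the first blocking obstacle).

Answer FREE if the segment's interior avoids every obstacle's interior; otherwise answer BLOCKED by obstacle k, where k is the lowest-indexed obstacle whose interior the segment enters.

BLOCKED by obstacle 1

Obstacle 1 [(14,17) (24,1) (24,21)]:
  edge (14,17)–(24,1): crosses AB
  edge (24,1)–(24,21): clear
  edge (24,21)–(14,17): crosses AB
  → BLOCKED
Obstacle 2 [(0,10) (2,1) (11,3) (9,19)]:
  edge (0,10)–(2,1): clear
  edge (2,1)–(11,3): clear
  edge (11,3)–(9,19): clear
  edge (9,19)–(0,10): clear
  midpoint (41/2,23/2) outside
  → clear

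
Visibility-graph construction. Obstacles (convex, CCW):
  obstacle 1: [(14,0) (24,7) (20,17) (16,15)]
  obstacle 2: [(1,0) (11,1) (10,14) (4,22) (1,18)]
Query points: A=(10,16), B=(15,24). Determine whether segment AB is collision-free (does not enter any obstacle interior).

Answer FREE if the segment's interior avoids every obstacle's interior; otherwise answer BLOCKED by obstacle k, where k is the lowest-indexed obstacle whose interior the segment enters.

FREE

Obstacle 1 [(14,0) (24,7) (20,17) (16,15)]:
  edge (14,0)–(24,7): clear
  edge (24,7)–(20,17): clear
  edge (20,17)–(16,15): clear
  edge (16,15)–(14,0): clear
  midpoint (25/2,20) outside
  → clear
Obstacle 2 [(1,0) (11,1) (10,14) (4,22) (1,18)]:
  edge (1,0)–(11,1): clear
  edge (11,1)–(10,14): clear
  edge (10,14)–(4,22): clear
  edge (4,22)–(1,18): clear
  edge (1,18)–(1,0): clear
  midpoint (25/2,20) outside
  → clear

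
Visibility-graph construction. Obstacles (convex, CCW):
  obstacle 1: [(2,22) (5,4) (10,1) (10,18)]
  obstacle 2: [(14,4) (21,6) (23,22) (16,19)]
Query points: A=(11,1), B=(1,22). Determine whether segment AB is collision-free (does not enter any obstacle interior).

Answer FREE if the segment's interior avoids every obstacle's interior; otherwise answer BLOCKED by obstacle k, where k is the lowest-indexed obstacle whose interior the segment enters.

Obstacle 1 [(2,22) (5,4) (10,1) (10,18)]:
  edge (2,22)–(5,4): crosses AB
  edge (5,4)–(10,1): clear
  edge (10,1)–(10,18): crosses AB
  edge (10,18)–(2,22): clear
  → BLOCKED
Obstacle 2 [(14,4) (21,6) (23,22) (16,19)]:
  edge (14,4)–(21,6): clear
  edge (21,6)–(23,22): clear
  edge (23,22)–(16,19): clear
  edge (16,19)–(14,4): clear
  midpoint (6,23/2) outside
  → clear

BLOCKED by obstacle 1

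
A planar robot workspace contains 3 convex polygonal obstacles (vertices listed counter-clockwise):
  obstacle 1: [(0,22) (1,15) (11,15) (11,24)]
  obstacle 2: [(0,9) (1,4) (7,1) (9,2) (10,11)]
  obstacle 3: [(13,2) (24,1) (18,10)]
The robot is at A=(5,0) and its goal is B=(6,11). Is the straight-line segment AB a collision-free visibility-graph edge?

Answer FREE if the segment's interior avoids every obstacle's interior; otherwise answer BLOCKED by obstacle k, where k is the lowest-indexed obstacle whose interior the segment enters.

Obstacle 1 [(0,22) (1,15) (11,15) (11,24)]:
  edge (0,22)–(1,15): clear
  edge (1,15)–(11,15): clear
  edge (11,15)–(11,24): clear
  edge (11,24)–(0,22): clear
  midpoint (11/2,11/2) outside
  → clear
Obstacle 2 [(0,9) (1,4) (7,1) (9,2) (10,11)]:
  edge (0,9)–(1,4): clear
  edge (1,4)–(7,1): crosses AB
  edge (7,1)–(9,2): clear
  edge (9,2)–(10,11): clear
  edge (10,11)–(0,9): crosses AB
  → BLOCKED
Obstacle 3 [(13,2) (24,1) (18,10)]:
  edge (13,2)–(24,1): clear
  edge (24,1)–(18,10): clear
  edge (18,10)–(13,2): clear
  midpoint (11/2,11/2) outside
  → clear

BLOCKED by obstacle 2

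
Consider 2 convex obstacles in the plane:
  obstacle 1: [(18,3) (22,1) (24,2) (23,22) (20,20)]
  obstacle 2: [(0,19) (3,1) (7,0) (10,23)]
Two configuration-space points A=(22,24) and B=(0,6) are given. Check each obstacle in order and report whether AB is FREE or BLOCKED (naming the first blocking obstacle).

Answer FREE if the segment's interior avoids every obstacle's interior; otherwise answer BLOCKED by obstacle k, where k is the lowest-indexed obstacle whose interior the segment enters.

BLOCKED by obstacle 2

Obstacle 1 [(18,3) (22,1) (24,2) (23,22) (20,20)]:
  edge (18,3)–(22,1): clear
  edge (22,1)–(24,2): clear
  edge (24,2)–(23,22): clear
  edge (23,22)–(20,20): clear
  edge (20,20)–(18,3): clear
  midpoint (11,15) outside
  → clear
Obstacle 2 [(0,19) (3,1) (7,0) (10,23)]:
  edge (0,19)–(3,1): crosses AB
  edge (3,1)–(7,0): clear
  edge (7,0)–(10,23): crosses AB
  edge (10,23)–(0,19): clear
  → BLOCKED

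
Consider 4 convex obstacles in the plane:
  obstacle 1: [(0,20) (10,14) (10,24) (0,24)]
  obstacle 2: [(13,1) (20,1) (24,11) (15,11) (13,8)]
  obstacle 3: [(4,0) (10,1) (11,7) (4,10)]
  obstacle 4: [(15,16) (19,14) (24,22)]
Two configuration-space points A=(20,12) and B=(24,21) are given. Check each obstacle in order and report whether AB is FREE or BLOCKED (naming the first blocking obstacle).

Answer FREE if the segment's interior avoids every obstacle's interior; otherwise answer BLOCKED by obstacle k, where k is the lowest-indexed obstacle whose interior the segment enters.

Obstacle 1 [(0,20) (10,14) (10,24) (0,24)]:
  edge (0,20)–(10,14): clear
  edge (10,14)–(10,24): clear
  edge (10,24)–(0,24): clear
  edge (0,24)–(0,20): clear
  midpoint (22,33/2) outside
  → clear
Obstacle 2 [(13,1) (20,1) (24,11) (15,11) (13,8)]:
  edge (13,1)–(20,1): clear
  edge (20,1)–(24,11): clear
  edge (24,11)–(15,11): clear
  edge (15,11)–(13,8): clear
  edge (13,8)–(13,1): clear
  midpoint (22,33/2) outside
  → clear
Obstacle 3 [(4,0) (10,1) (11,7) (4,10)]:
  edge (4,0)–(10,1): clear
  edge (10,1)–(11,7): clear
  edge (11,7)–(4,10): clear
  edge (4,10)–(4,0): clear
  midpoint (22,33/2) outside
  → clear
Obstacle 4 [(15,16) (19,14) (24,22)]:
  edge (15,16)–(19,14): clear
  edge (19,14)–(24,22): clear
  edge (24,22)–(15,16): clear
  midpoint (22,33/2) outside
  → clear

FREE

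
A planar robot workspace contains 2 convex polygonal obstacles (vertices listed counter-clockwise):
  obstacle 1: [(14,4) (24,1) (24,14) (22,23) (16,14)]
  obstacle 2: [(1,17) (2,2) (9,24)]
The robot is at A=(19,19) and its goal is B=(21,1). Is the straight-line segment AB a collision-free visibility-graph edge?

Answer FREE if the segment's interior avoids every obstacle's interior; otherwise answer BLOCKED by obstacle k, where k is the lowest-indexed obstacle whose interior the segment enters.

BLOCKED by obstacle 1

Obstacle 1 [(14,4) (24,1) (24,14) (22,23) (16,14)]:
  edge (14,4)–(24,1): crosses AB
  edge (24,1)–(24,14): clear
  edge (24,14)–(22,23): clear
  edge (22,23)–(16,14): crosses AB
  edge (16,14)–(14,4): clear
  → BLOCKED
Obstacle 2 [(1,17) (2,2) (9,24)]:
  edge (1,17)–(2,2): clear
  edge (2,2)–(9,24): clear
  edge (9,24)–(1,17): clear
  midpoint (20,10) outside
  → clear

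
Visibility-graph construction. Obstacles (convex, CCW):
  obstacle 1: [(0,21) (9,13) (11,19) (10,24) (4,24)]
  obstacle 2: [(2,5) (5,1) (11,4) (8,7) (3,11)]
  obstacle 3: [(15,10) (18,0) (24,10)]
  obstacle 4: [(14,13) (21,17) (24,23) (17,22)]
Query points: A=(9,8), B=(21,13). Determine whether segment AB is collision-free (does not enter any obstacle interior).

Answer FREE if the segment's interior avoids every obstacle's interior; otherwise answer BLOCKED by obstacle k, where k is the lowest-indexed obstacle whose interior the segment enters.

FREE

Obstacle 1 [(0,21) (9,13) (11,19) (10,24) (4,24)]:
  edge (0,21)–(9,13): clear
  edge (9,13)–(11,19): clear
  edge (11,19)–(10,24): clear
  edge (10,24)–(4,24): clear
  edge (4,24)–(0,21): clear
  midpoint (15,21/2) outside
  → clear
Obstacle 2 [(2,5) (5,1) (11,4) (8,7) (3,11)]:
  edge (2,5)–(5,1): clear
  edge (5,1)–(11,4): clear
  edge (11,4)–(8,7): clear
  edge (8,7)–(3,11): clear
  edge (3,11)–(2,5): clear
  midpoint (15,21/2) outside
  → clear
Obstacle 3 [(15,10) (18,0) (24,10)]:
  edge (15,10)–(18,0): clear
  edge (18,0)–(24,10): clear
  edge (24,10)–(15,10): clear
  midpoint (15,21/2) outside
  → clear
Obstacle 4 [(14,13) (21,17) (24,23) (17,22)]:
  edge (14,13)–(21,17): clear
  edge (21,17)–(24,23): clear
  edge (24,23)–(17,22): clear
  edge (17,22)–(14,13): clear
  midpoint (15,21/2) outside
  → clear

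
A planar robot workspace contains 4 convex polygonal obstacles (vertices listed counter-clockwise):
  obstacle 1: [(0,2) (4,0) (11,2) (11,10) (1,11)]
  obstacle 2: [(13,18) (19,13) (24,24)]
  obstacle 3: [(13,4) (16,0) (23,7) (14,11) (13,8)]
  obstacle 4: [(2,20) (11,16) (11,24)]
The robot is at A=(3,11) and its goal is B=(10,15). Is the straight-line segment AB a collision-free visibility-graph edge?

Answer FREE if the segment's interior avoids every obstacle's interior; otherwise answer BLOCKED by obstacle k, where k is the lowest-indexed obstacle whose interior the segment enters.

FREE

Obstacle 1 [(0,2) (4,0) (11,2) (11,10) (1,11)]:
  edge (0,2)–(4,0): clear
  edge (4,0)–(11,2): clear
  edge (11,2)–(11,10): clear
  edge (11,10)–(1,11): clear
  edge (1,11)–(0,2): clear
  midpoint (13/2,13) outside
  → clear
Obstacle 2 [(13,18) (19,13) (24,24)]:
  edge (13,18)–(19,13): clear
  edge (19,13)–(24,24): clear
  edge (24,24)–(13,18): clear
  midpoint (13/2,13) outside
  → clear
Obstacle 3 [(13,4) (16,0) (23,7) (14,11) (13,8)]:
  edge (13,4)–(16,0): clear
  edge (16,0)–(23,7): clear
  edge (23,7)–(14,11): clear
  edge (14,11)–(13,8): clear
  edge (13,8)–(13,4): clear
  midpoint (13/2,13) outside
  → clear
Obstacle 4 [(2,20) (11,16) (11,24)]:
  edge (2,20)–(11,16): clear
  edge (11,16)–(11,24): clear
  edge (11,24)–(2,20): clear
  midpoint (13/2,13) outside
  → clear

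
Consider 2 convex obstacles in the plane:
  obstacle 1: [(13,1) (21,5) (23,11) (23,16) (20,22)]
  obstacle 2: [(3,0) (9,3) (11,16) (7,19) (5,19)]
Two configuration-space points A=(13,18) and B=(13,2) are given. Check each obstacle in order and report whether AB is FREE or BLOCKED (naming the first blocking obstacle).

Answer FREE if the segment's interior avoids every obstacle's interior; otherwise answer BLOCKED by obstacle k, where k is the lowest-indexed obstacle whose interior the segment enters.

Obstacle 1 [(13,1) (21,5) (23,11) (23,16) (20,22)]:
  edge (13,1)–(21,5): clear
  edge (21,5)–(23,11): clear
  edge (23,11)–(23,16): clear
  edge (23,16)–(20,22): clear
  edge (20,22)–(13,1): clear
  midpoint (13,10) outside
  → clear
Obstacle 2 [(3,0) (9,3) (11,16) (7,19) (5,19)]:
  edge (3,0)–(9,3): clear
  edge (9,3)–(11,16): clear
  edge (11,16)–(7,19): clear
  edge (7,19)–(5,19): clear
  edge (5,19)–(3,0): clear
  midpoint (13,10) outside
  → clear

FREE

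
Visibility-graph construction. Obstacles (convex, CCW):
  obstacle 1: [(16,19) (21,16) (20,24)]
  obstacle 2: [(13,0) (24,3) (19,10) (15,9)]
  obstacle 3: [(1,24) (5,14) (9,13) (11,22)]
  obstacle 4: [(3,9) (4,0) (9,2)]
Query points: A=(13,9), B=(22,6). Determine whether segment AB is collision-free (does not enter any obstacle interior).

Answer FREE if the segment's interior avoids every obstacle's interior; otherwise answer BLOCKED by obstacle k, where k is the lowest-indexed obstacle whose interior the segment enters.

Obstacle 1 [(16,19) (21,16) (20,24)]:
  edge (16,19)–(21,16): clear
  edge (21,16)–(20,24): clear
  edge (20,24)–(16,19): clear
  midpoint (35/2,15/2) outside
  → clear
Obstacle 2 [(13,0) (24,3) (19,10) (15,9)]:
  edge (13,0)–(24,3): clear
  edge (24,3)–(19,10): crosses AB
  edge (19,10)–(15,9): clear
  edge (15,9)–(13,0): crosses AB
  → BLOCKED
Obstacle 3 [(1,24) (5,14) (9,13) (11,22)]:
  edge (1,24)–(5,14): clear
  edge (5,14)–(9,13): clear
  edge (9,13)–(11,22): clear
  edge (11,22)–(1,24): clear
  midpoint (35/2,15/2) outside
  → clear
Obstacle 4 [(3,9) (4,0) (9,2)]:
  edge (3,9)–(4,0): clear
  edge (4,0)–(9,2): clear
  edge (9,2)–(3,9): clear
  midpoint (35/2,15/2) outside
  → clear

BLOCKED by obstacle 2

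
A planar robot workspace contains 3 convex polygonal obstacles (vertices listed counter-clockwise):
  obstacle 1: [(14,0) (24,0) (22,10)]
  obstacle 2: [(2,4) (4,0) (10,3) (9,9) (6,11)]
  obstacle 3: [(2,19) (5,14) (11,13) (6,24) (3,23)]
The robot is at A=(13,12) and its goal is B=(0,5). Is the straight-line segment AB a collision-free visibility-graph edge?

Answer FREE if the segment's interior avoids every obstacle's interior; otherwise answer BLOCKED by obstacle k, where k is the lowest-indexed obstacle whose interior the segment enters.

BLOCKED by obstacle 2

Obstacle 1 [(14,0) (24,0) (22,10)]:
  edge (14,0)–(24,0): clear
  edge (24,0)–(22,10): clear
  edge (22,10)–(14,0): clear
  midpoint (13/2,17/2) outside
  → clear
Obstacle 2 [(2,4) (4,0) (10,3) (9,9) (6,11)]:
  edge (2,4)–(4,0): clear
  edge (4,0)–(10,3): clear
  edge (10,3)–(9,9): clear
  edge (9,9)–(6,11): crosses AB
  edge (6,11)–(2,4): crosses AB
  → BLOCKED
Obstacle 3 [(2,19) (5,14) (11,13) (6,24) (3,23)]:
  edge (2,19)–(5,14): clear
  edge (5,14)–(11,13): clear
  edge (11,13)–(6,24): clear
  edge (6,24)–(3,23): clear
  edge (3,23)–(2,19): clear
  midpoint (13/2,17/2) outside
  → clear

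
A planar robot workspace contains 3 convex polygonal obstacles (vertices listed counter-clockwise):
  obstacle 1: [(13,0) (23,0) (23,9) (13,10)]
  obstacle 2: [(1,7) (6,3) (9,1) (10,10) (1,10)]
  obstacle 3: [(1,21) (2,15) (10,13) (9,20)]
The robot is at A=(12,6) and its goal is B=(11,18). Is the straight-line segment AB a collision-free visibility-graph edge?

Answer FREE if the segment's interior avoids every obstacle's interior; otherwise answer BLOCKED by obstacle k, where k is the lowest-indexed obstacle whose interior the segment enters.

FREE

Obstacle 1 [(13,0) (23,0) (23,9) (13,10)]:
  edge (13,0)–(23,0): clear
  edge (23,0)–(23,9): clear
  edge (23,9)–(13,10): clear
  edge (13,10)–(13,0): clear
  midpoint (23/2,12) outside
  → clear
Obstacle 2 [(1,7) (6,3) (9,1) (10,10) (1,10)]:
  edge (1,7)–(6,3): clear
  edge (6,3)–(9,1): clear
  edge (9,1)–(10,10): clear
  edge (10,10)–(1,10): clear
  edge (1,10)–(1,7): clear
  midpoint (23/2,12) outside
  → clear
Obstacle 3 [(1,21) (2,15) (10,13) (9,20)]:
  edge (1,21)–(2,15): clear
  edge (2,15)–(10,13): clear
  edge (10,13)–(9,20): clear
  edge (9,20)–(1,21): clear
  midpoint (23/2,12) outside
  → clear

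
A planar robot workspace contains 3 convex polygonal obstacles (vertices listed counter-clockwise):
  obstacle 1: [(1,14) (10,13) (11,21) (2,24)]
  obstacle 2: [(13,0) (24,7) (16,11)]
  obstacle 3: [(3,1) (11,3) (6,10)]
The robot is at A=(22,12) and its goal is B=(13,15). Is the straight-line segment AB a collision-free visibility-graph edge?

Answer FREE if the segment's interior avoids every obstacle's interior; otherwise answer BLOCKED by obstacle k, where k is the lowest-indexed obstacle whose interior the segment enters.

FREE

Obstacle 1 [(1,14) (10,13) (11,21) (2,24)]:
  edge (1,14)–(10,13): clear
  edge (10,13)–(11,21): clear
  edge (11,21)–(2,24): clear
  edge (2,24)–(1,14): clear
  midpoint (35/2,27/2) outside
  → clear
Obstacle 2 [(13,0) (24,7) (16,11)]:
  edge (13,0)–(24,7): clear
  edge (24,7)–(16,11): clear
  edge (16,11)–(13,0): clear
  midpoint (35/2,27/2) outside
  → clear
Obstacle 3 [(3,1) (11,3) (6,10)]:
  edge (3,1)–(11,3): clear
  edge (11,3)–(6,10): clear
  edge (6,10)–(3,1): clear
  midpoint (35/2,27/2) outside
  → clear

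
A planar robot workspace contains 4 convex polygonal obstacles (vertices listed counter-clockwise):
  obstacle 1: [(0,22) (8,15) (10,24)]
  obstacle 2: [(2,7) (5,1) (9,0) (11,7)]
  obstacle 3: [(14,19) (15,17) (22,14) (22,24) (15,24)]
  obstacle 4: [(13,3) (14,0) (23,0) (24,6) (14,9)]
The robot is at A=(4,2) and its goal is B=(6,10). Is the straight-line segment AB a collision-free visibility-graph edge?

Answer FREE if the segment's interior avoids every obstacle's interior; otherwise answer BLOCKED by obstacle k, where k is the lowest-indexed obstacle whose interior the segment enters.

BLOCKED by obstacle 2

Obstacle 1 [(0,22) (8,15) (10,24)]:
  edge (0,22)–(8,15): clear
  edge (8,15)–(10,24): clear
  edge (10,24)–(0,22): clear
  midpoint (5,6) outside
  → clear
Obstacle 2 [(2,7) (5,1) (9,0) (11,7)]:
  edge (2,7)–(5,1): crosses AB
  edge (5,1)–(9,0): clear
  edge (9,0)–(11,7): clear
  edge (11,7)–(2,7): crosses AB
  → BLOCKED
Obstacle 3 [(14,19) (15,17) (22,14) (22,24) (15,24)]:
  edge (14,19)–(15,17): clear
  edge (15,17)–(22,14): clear
  edge (22,14)–(22,24): clear
  edge (22,24)–(15,24): clear
  edge (15,24)–(14,19): clear
  midpoint (5,6) outside
  → clear
Obstacle 4 [(13,3) (14,0) (23,0) (24,6) (14,9)]:
  edge (13,3)–(14,0): clear
  edge (14,0)–(23,0): clear
  edge (23,0)–(24,6): clear
  edge (24,6)–(14,9): clear
  edge (14,9)–(13,3): clear
  midpoint (5,6) outside
  → clear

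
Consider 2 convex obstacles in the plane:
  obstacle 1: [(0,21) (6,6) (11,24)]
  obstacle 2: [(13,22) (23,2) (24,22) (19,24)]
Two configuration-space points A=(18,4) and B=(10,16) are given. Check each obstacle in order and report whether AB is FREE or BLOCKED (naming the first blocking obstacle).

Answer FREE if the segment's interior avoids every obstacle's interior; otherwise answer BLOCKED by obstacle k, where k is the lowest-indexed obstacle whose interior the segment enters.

FREE

Obstacle 1 [(0,21) (6,6) (11,24)]:
  edge (0,21)–(6,6): clear
  edge (6,6)–(11,24): clear
  edge (11,24)–(0,21): clear
  midpoint (14,10) outside
  → clear
Obstacle 2 [(13,22) (23,2) (24,22) (19,24)]:
  edge (13,22)–(23,2): clear
  edge (23,2)–(24,22): clear
  edge (24,22)–(19,24): clear
  edge (19,24)–(13,22): clear
  midpoint (14,10) outside
  → clear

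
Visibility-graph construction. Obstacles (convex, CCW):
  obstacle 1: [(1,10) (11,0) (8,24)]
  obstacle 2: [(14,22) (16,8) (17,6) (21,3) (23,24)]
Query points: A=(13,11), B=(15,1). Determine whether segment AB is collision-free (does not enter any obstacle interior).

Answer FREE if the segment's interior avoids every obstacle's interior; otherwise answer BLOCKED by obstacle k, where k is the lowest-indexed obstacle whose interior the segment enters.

FREE

Obstacle 1 [(1,10) (11,0) (8,24)]:
  edge (1,10)–(11,0): clear
  edge (11,0)–(8,24): clear
  edge (8,24)–(1,10): clear
  midpoint (14,6) outside
  → clear
Obstacle 2 [(14,22) (16,8) (17,6) (21,3) (23,24)]:
  edge (14,22)–(16,8): clear
  edge (16,8)–(17,6): clear
  edge (17,6)–(21,3): clear
  edge (21,3)–(23,24): clear
  edge (23,24)–(14,22): clear
  midpoint (14,6) outside
  → clear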